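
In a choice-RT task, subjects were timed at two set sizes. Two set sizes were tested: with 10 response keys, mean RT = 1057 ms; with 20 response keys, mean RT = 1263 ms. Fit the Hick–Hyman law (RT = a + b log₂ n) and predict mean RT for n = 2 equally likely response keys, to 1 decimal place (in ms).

Solve the two-equation system in a and b:
  b = (1263 − 1057) / (log₂ 20 − log₂ 10) = 206 / (4.3219 − 3.3219) = 206.000 ms/bit
  a = 1057 − 206.000 × 3.3219 = 372.683 ms
Then RT(2) = 372.683 + 206.000 × log₂ 2 = 372.683 + 206.000 × 1 ≈ 578.683 ms.

578.7 ms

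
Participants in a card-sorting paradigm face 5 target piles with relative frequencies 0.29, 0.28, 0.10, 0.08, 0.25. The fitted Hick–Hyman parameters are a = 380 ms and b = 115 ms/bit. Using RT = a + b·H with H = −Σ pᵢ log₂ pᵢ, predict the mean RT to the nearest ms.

628 ms

Entropy contributions −pᵢ log₂ pᵢ: 0.5179, 0.5142, 0.3322, 0.2915, 0.5000; sum H = 2.1558 bits.
RT = a + bH = 380 + 115·2.1558 = 627.92 ms.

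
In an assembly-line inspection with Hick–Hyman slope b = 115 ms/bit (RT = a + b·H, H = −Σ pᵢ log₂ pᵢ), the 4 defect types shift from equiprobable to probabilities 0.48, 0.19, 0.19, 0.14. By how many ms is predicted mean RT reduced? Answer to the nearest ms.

Equiprobable entropy H₀ = log₂ 4 = 2.0000 bits.
Skewed entropy H = −Σ pᵢ log₂ pᵢ = 1.8158 bits.
ΔRT = b·(H₀ − H) = 115 × 0.1842 = 21.18 ms.

21 ms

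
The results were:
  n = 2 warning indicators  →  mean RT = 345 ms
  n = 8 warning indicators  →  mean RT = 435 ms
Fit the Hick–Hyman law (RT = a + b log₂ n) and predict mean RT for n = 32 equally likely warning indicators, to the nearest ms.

525 ms

RT is linear in log₂ n, so two points fix the line:
  b = (435 − 345) / (log₂ 8 − log₂ 2) = 90 / (3 − 1) = 45 ms/bit
  a = 345 − 45 × 1 = 300 ms
Then RT(32) = 300 + 45 × log₂ 32 = 300 + 45 × 5 ≈ 525.000 ms.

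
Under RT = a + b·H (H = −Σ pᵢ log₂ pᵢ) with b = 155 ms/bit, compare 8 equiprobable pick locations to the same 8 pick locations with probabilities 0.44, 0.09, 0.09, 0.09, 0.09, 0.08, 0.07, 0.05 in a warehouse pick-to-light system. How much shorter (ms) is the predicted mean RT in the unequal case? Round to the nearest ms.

70 ms

The RT saving is b·ΔH. Equiprobable H₀ = log₂(8) = 3.0000 bits; with the given probabilities H = 2.5479 bits.
b·(H₀ − H) = 155 × (3.0000 − 2.5479) = 70.07 ms.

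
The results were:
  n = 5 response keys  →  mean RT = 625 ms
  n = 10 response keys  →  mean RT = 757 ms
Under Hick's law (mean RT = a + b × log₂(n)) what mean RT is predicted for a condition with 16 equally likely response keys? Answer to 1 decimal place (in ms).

Solve the two-equation system in a and b:
  b = (757 − 625) / (log₂ 10 − log₂ 5) = 132 / (3.3219 − 2.3219) = 132.000 ms/bit
  a = 625 − 132.000 × 2.3219 = 318.505 ms
Then RT(16) = 318.505 + 132.000 × log₂ 16 = 318.505 + 132.000 × 4 ≈ 846.505 ms.

846.5 ms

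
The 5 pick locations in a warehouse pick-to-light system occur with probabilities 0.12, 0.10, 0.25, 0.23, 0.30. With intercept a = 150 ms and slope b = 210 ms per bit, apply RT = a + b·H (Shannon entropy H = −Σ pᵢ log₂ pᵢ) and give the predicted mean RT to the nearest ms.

Entropy contributions −pᵢ log₂ pᵢ: 0.3671, 0.3322, 0.5000, 0.4877, 0.5211; sum H = 2.2080 bits.
RT = a + bH = 150 + 210·2.2080 = 613.68 ms.

614 ms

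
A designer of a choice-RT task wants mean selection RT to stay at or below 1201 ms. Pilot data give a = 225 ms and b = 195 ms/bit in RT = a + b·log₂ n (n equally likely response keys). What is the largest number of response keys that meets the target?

Set 225 + 195·log₂ n ≤ 1201 → log₂ n ≤ (1201 − 225)/195 = 5.0051.
So n ≤ 2^5.0051 = 32.114; the largest integer n is 32.

32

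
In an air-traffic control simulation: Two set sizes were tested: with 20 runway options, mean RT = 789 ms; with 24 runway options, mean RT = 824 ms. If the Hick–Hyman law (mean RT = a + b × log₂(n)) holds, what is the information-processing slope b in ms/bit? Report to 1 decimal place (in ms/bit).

The slope on a log₂ axis is (824 − 789) / (4.5850 − 4.3219) = 133.062 ms/bit.

133.1 ms/bit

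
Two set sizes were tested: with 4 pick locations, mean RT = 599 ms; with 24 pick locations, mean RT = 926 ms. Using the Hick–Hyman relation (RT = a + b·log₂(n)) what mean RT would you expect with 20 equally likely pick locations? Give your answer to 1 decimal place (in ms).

892.7 ms

RT is linear in log₂ n, so two points fix the line:
  b = (926 − 599) / (log₂ 24 − log₂ 4) = 327 / (4.5850 − 2) = 126.501 ms/bit
  a = 599 − 126.501 × 2 = 345.998 ms
Then RT(20) = 345.998 + 126.501 × log₂ 20 = 345.998 + 126.501 × 4.3219 ≈ 892.726 ms.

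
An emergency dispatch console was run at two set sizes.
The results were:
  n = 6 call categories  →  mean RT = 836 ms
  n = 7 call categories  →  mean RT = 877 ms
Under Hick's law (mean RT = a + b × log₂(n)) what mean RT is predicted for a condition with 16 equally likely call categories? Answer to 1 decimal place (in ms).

Solve the two-equation system in a and b:
  b = (877 − 836) / (log₂ 7 − log₂ 6) = 41 / (2.8074 − 2.5850) = 184.359 ms/bit
  a = 836 − 184.359 × 2.5850 = 359.439 ms
Then RT(16) = 359.439 + 184.359 × log₂ 16 = 359.439 + 184.359 × 4 ≈ 1096.875 ms.

1096.9 ms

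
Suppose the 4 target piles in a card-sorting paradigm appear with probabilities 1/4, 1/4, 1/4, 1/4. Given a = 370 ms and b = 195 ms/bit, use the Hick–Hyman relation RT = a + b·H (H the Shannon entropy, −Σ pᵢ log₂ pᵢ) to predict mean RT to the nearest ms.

H = −Σ pᵢ log₂ pᵢ = 0.25·2 + 0.25·2 + 0.25·2 + 0.25·2 = 2.000 bits.
RT = 370 + 195 × 2.000 = 760.00 ms.

760 ms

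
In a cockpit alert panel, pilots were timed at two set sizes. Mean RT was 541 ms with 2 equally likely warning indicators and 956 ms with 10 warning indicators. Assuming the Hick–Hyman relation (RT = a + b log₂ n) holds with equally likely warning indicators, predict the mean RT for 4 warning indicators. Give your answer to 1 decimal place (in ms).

719.7 ms

RT is linear in log₂ n, so two points fix the line:
  b = (956 − 541) / (log₂ 10 − log₂ 2) = 415 / (3.3219 − 1) = 178.731 ms/bit
  a = 541 − 178.731 × 1 = 362.269 ms
Then RT(4) = 362.269 + 178.731 × log₂ 4 = 362.269 + 178.731 × 2 ≈ 719.731 ms.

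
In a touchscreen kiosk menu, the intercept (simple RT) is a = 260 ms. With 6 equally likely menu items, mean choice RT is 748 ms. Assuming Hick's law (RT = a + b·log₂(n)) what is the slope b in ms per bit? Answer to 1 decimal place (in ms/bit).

188.8 ms/bit

b = (748 − 260) / log₂(6) = 488 / 2.5850 = 188.784 ms/bit.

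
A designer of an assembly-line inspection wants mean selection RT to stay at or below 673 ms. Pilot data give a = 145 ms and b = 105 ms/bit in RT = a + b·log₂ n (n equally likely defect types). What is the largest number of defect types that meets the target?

Set 145 + 105·log₂ n ≤ 673 → log₂ n ≤ (673 − 145)/105 = 5.0286.
So n ≤ 2^5.0286 = 32.640; the largest integer n is 32.

32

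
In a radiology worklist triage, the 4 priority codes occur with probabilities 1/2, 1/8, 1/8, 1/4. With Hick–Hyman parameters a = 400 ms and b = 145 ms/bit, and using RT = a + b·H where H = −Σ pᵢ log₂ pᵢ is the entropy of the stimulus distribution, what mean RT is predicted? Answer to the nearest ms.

654 ms

Each term −pᵢ log₂ pᵢ: 0.5·1 + 0.125·3 + 0.125·3 + 0.25·2; summed, H = 1.750 bits.
Mean RT = a + bH = 400 + 145·1.750 = 653.75 ms.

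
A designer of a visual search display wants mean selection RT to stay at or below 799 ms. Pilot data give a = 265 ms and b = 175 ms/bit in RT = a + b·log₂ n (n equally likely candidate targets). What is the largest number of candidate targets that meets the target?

175·log₂ n ≤ 799 − 265 = 534, giving log₂ n ≤ 3.0514 and n ≤ 8.290. The largest whole number is 8.

8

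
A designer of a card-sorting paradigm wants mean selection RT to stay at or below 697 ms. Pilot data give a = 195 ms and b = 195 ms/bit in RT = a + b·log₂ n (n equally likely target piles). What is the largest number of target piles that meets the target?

5

Information budget: (697 − 195)/195 = 2.5744 bits, so n ≤ 2^2.5744 = 5.956 → at most 5.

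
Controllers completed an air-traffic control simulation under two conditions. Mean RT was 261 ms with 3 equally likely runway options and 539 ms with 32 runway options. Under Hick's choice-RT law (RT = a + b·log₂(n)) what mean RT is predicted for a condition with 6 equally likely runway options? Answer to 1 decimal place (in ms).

342.4 ms

With log₂ n on the abscissa the relation is linear; from the two conditions:
  b = (539 − 261) / (log₂ 32 − log₂ 3) = 278 / (5 − 1.5850) = 81.405 ms/bit
  a = 261 − 81.405 × 1.5850 = 131.977 ms
Then RT(6) = 131.977 + 81.405 × log₂ 6 = 131.977 + 81.405 × 2.5850 ≈ 342.405 ms.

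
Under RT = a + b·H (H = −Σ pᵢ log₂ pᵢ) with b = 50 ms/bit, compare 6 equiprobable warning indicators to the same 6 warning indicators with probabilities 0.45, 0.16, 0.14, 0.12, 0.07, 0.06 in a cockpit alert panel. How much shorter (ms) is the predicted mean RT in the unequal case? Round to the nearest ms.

18 ms

The RT saving is b·ΔH. Equiprobable H₀ = log₂(6) = 2.5850 bits; with the given probabilities H = 2.2177 bits.
b·(H₀ − H) = 50 × (2.5850 − 2.2177) = 18.36 ms.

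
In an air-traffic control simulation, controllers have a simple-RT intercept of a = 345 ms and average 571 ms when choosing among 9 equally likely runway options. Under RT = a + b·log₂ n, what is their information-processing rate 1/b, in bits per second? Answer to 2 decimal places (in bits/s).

14.03 bits/s

b = (571 − 345)/log₂ 9 = 226/3.1699 = 71.295 ms per bit = 0.07130 s/bit; the reciprocal is 14.026 bits/s.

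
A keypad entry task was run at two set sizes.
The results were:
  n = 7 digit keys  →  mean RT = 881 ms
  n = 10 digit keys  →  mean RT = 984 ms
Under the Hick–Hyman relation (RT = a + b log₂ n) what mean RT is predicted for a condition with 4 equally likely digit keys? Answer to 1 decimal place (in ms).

Fit slope and intercept:
  b = (984 − 881) / (log₂ 10 − log₂ 7) = 103 / (3.3219 − 2.8074) = 200.166 ms/bit
  a = 881 − 200.166 × 2.8074 = 319.063 ms
Then RT(4) = 319.063 + 200.166 × log₂ 4 = 319.063 + 200.166 × 2 ≈ 719.395 ms.

719.4 ms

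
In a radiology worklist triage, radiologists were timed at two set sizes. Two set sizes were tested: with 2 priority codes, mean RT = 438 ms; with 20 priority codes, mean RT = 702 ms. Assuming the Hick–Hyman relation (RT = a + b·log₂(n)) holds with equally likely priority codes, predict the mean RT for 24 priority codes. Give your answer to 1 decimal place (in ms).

722.9 ms

Fit slope and intercept:
  b = (702 − 438) / (log₂ 20 − log₂ 2) = 264 / (4.3219 − 1) = 79.472 ms/bit
  a = 438 − 79.472 × 1 = 358.528 ms
Then RT(24) = 358.528 + 79.472 × log₂ 24 = 358.528 + 79.472 × 4.5850 ≈ 722.904 ms.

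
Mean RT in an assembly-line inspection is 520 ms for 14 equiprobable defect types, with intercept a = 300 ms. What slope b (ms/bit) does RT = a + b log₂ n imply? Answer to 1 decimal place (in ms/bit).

14 alternatives carry log₂ 14 = 3.8074 bits; the choice cost is 520 − 300 = 220 ms, so b = 220/3.8074 = 57.783 ms/bit.

57.8 ms/bit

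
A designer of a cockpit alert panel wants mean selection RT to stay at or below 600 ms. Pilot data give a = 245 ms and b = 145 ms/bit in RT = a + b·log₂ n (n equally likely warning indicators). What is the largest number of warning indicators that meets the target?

5

Set 245 + 145·log₂ n ≤ 600 → log₂ n ≤ (600 − 245)/145 = 2.4483.
So n ≤ 2^2.4483 = 5.458; the largest integer n is 5.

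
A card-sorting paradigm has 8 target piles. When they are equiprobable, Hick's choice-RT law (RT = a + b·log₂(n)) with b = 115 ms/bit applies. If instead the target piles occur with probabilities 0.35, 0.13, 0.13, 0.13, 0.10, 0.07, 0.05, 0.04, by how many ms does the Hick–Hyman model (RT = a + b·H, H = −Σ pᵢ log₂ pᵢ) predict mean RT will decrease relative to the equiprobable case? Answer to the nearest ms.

37 ms

The RT saving is b·ΔH. Equiprobable H₀ = log₂(8) = 3.0000 bits; with the given probabilities H = 2.6806 bits.
b·(H₀ − H) = 115 × (3.0000 − 2.6806) = 36.73 ms.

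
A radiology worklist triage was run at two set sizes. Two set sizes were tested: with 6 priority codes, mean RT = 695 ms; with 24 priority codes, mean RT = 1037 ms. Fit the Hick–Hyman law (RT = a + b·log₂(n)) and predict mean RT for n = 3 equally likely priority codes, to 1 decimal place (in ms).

Fit slope and intercept:
  b = (1037 − 695) / (log₂ 24 − log₂ 6) = 342 / (4.5850 − 2.5850) = 171.000 ms/bit
  a = 695 − 171.000 × 2.5850 = 252.971 ms
Then RT(3) = 252.971 + 171.000 × log₂ 3 = 252.971 + 171.000 × 1.5850 ≈ 524.000 ms.

524.0 ms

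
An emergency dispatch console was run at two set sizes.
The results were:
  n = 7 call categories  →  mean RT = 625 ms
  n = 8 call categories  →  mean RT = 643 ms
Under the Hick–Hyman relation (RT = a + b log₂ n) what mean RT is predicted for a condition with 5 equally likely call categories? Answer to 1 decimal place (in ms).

Solve the two-equation system in a and b:
  b = (643 − 625) / (log₂ 8 − log₂ 7) = 18 / (3 − 2.8074) = 93.436 ms/bit
  a = 625 − 93.436 × 2.8074 = 362.692 ms
Then RT(5) = 362.692 + 93.436 × log₂ 5 = 362.692 + 93.436 × 2.3219 ≈ 579.644 ms.

579.6 ms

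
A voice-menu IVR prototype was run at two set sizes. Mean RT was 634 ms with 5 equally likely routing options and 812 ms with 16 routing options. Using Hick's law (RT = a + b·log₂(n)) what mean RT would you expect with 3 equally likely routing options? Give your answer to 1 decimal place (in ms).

555.8 ms

RT is linear in log₂ n, so two points fix the line:
  b = (812 − 634) / (log₂ 16 − log₂ 5) = 178 / (4 − 2.3219) = 106.074 ms/bit
  a = 634 − 106.074 × 2.3219 = 387.704 ms
Then RT(3) = 387.704 + 106.074 × log₂ 3 = 387.704 + 106.074 × 1.5850 ≈ 555.827 ms.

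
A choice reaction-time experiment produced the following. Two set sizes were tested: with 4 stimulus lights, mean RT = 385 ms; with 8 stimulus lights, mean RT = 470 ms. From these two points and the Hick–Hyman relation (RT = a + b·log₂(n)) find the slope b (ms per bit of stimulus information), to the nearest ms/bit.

85 ms/bit

b = (RT₂ − RT₁)/(log₂ n₂ − log₂ n₁) = (470 − 385)/(3 − 2) = 85 ms/bit.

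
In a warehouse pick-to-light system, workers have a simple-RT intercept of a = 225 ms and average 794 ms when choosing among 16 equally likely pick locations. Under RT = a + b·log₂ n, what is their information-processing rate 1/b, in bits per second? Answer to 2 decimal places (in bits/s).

b = (794 − 225)/log₂ 16 = 569/4 = 142.250 ms per bit = 0.14225 s/bit; the reciprocal is 7.030 bits/s.

7.03 bits/s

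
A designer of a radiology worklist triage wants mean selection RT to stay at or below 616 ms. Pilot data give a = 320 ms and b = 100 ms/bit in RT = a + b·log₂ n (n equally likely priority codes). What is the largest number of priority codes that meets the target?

100·log₂ n ≤ 616 − 320 = 296, giving log₂ n ≤ 2.9600 and n ≤ 7.781. The largest whole number is 7.

7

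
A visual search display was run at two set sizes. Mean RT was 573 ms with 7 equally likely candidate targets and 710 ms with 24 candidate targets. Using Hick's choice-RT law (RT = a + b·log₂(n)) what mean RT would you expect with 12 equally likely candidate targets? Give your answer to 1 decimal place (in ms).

Solve the two-equation system in a and b:
  b = (710 − 573) / (log₂ 24 − log₂ 7) = 137 / (4.5850 − 2.8074) = 77.070 ms/bit
  a = 573 − 77.070 × 2.8074 = 356.637 ms
Then RT(12) = 356.637 + 77.070 × log₂ 12 = 356.637 + 77.070 × 3.5850 ≈ 632.930 ms.

632.9 ms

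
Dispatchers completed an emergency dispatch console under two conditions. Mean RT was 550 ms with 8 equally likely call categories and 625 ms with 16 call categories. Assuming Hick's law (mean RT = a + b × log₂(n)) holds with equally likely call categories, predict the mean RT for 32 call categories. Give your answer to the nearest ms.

With log₂ n on the abscissa the relation is linear; from the two conditions:
  b = (625 − 550) / (log₂ 16 − log₂ 8) = 75 / (4 − 3) = 75 ms/bit
  a = 550 − 75 × 3 = 325 ms
Then RT(32) = 325 + 75 × log₂ 32 = 325 + 75 × 5 ≈ 700.000 ms.

700 ms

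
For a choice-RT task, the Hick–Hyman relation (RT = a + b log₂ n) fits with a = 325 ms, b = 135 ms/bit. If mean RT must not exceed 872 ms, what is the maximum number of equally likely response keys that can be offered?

135·log₂ n ≤ 872 − 325 = 547, giving log₂ n ≤ 4.0519 and n ≤ 16.586. The largest whole number is 16.

16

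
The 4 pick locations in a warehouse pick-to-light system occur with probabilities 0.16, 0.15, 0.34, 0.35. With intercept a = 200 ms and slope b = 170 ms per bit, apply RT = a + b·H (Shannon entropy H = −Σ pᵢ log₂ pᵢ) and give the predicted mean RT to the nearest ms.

H = 0.16·log₂(1/0.16) + 0.15·log₂(1/0.15) + 0.34·log₂(1/0.34) + 0.35·log₂(1/0.35) = 1.8928 bits.
RT = 200 + 170 × 1.8928 = 521.78 ms.

522 ms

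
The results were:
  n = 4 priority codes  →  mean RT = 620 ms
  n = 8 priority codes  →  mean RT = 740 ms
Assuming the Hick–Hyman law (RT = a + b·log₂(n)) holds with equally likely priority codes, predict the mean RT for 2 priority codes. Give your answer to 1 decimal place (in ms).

500.0 ms

RT is linear in log₂ n, so two points fix the line:
  b = (740 − 620) / (log₂ 8 − log₂ 4) = 120 / (3 − 2) = 120.000 ms/bit
  a = 620 − 120.000 × 2 = 380.000 ms
Then RT(2) = 380.000 + 120.000 × log₂ 2 = 380.000 + 120.000 × 1 ≈ 500.000 ms.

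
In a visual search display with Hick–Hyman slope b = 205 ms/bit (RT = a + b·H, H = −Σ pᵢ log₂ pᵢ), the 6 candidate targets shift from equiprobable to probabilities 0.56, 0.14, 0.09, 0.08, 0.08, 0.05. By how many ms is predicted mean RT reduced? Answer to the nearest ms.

The RT saving is b·ΔH. Equiprobable H₀ = log₂(6) = 2.5850 bits; with the given probabilities H = 1.9773 bits.
b·(H₀ − H) = 205 × (2.5850 − 1.9773) = 124.57 ms.

125 ms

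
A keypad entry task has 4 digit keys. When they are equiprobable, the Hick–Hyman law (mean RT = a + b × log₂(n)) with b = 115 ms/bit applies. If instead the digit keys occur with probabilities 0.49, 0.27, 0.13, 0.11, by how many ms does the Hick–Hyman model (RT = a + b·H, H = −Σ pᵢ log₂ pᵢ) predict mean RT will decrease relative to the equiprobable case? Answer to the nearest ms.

Equiprobable entropy H₀ = log₂ 4 = 2.0000 bits.
Skewed entropy H = −Σ pᵢ log₂ pᵢ = 1.7472 bits.
ΔRT = b·(H₀ − H) = 115 × 0.2528 = 29.07 ms.

29 ms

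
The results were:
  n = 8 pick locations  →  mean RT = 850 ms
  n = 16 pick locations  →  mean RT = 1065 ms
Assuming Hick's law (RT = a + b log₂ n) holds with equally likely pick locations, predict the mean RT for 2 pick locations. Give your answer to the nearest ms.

Fit slope and intercept:
  b = (1065 − 850) / (log₂ 16 − log₂ 8) = 215 / (4 − 3) = 215 ms/bit
  a = 850 − 215 × 3 = 205 ms
Then RT(2) = 205 + 215 × log₂ 2 = 205 + 215 × 1 ≈ 420.000 ms.

420 ms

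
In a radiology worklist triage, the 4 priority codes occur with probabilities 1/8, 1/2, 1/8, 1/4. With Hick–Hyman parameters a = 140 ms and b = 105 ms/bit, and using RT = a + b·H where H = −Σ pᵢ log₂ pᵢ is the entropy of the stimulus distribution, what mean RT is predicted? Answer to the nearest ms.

H = −Σ pᵢ log₂ pᵢ = 0.125·3 + 0.5·1 + 0.125·3 + 0.25·2 = 1.750 bits.
RT = 140 + 105 × 1.750 = 323.75 ms.

324 ms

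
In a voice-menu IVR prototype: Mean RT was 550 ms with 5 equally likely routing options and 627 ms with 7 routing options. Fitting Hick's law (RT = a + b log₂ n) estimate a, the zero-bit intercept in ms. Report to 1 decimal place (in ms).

b = (RT₂ − RT₁)/(log₂ n₂ − log₂ n₁) = (627 − 550)/(2.8074 − 2.3219) = 158.623 ms/bit.
Intercept: a = 550 − 158.623·log₂(5) = 181.688 ms.

181.7 ms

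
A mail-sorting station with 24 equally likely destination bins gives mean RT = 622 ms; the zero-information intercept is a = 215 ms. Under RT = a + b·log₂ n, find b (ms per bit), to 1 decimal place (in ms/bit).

log₂(24) = 4.5850 bits.
b = (RT − a)/log₂ n = (622 − 215) / 4.5850 = 88.768 ms/bit.

88.8 ms/bit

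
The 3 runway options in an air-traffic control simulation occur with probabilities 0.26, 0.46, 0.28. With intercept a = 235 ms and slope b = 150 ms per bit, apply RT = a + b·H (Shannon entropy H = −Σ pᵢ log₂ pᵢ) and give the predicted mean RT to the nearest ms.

H = 0.26·log₂(1/0.26) + 0.46·log₂(1/0.46) + 0.28·log₂(1/0.28) = 1.5348 bits.
RT = 235 + 150 × 1.5348 = 465.23 ms.

465 ms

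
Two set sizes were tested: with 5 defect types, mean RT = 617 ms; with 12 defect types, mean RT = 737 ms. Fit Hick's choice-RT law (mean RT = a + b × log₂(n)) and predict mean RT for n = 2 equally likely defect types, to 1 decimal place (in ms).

491.4 ms

Solve the two-equation system in a and b:
  b = (737 − 617) / (log₂ 12 − log₂ 5) = 120 / (3.5850 − 2.3219) = 95.009 ms/bit
  a = 617 − 95.009 × 2.3219 = 396.395 ms
Then RT(2) = 396.395 + 95.009 × log₂ 2 = 396.395 + 95.009 × 1 ≈ 491.405 ms.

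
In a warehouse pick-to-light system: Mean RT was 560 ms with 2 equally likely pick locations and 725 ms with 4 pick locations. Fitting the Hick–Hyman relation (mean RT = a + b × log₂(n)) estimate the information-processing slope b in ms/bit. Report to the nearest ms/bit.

165 ms/bit

b = (RT₂ − RT₁)/(log₂ n₂ − log₂ n₁) = (725 − 560)/(2 − 1) = 165 ms/bit.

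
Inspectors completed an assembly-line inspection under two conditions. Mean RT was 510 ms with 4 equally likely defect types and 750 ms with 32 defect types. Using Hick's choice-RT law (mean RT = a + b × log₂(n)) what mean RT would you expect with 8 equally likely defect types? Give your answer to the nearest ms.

590 ms

With log₂ n on the abscissa the relation is linear; from the two conditions:
  b = (750 − 510) / (log₂ 32 − log₂ 4) = 240 / (5 − 2) = 80 ms/bit
  a = 510 − 80 × 2 = 350 ms
Then RT(8) = 350 + 80 × log₂ 8 = 350 + 80 × 3 ≈ 590.000 ms.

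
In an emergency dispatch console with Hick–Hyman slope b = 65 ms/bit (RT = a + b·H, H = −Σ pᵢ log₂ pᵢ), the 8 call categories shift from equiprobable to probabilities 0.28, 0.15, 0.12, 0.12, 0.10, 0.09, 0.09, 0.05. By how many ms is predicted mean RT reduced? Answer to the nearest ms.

The RT saving is b·ΔH. Equiprobable H₀ = log₂(8) = 3.0000 bits; with the given probabilities H = 2.8325 bits.
b·(H₀ − H) = 65 × (3.0000 − 2.8325) = 10.89 ms.

11 ms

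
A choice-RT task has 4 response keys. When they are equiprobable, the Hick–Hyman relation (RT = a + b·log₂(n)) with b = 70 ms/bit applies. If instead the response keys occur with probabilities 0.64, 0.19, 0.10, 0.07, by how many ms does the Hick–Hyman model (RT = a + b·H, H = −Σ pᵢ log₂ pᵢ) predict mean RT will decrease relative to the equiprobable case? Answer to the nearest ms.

The RT saving is b·ΔH. Equiprobable H₀ = log₂(4) = 2.0000 bits; with the given probabilities H = 1.4680 bits.
b·(H₀ − H) = 70 × (2.0000 − 1.4680) = 37.24 ms.

37 ms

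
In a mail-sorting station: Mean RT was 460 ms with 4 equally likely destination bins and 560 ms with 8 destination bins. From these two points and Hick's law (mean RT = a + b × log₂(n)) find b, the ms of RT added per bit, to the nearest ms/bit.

100 ms/bit

b = (RT₂ − RT₁)/(log₂ n₂ − log₂ n₁) = (560 − 460)/(3 − 2) = 100 ms/bit.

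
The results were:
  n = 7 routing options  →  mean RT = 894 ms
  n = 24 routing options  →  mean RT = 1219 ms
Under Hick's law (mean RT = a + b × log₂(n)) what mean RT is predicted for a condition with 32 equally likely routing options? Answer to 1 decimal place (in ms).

1294.9 ms

Solve the two-equation system in a and b:
  b = (1219 − 894) / (log₂ 24 − log₂ 7) = 325 / (4.5850 − 2.8074) = 182.830 ms/bit
  a = 894 − 182.830 × 2.8074 = 380.731 ms
Then RT(32) = 380.731 + 182.830 × log₂ 32 = 380.731 + 182.830 × 5 ≈ 1294.881 ms.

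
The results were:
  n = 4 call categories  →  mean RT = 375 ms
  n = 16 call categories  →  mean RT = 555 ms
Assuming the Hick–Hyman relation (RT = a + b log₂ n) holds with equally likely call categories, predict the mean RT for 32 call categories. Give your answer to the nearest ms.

With log₂ n on the abscissa the relation is linear; from the two conditions:
  b = (555 − 375) / (log₂ 16 − log₂ 4) = 180 / (4 − 2) = 90 ms/bit
  a = 375 − 90 × 2 = 195 ms
Then RT(32) = 195 + 90 × log₂ 32 = 195 + 90 × 5 ≈ 645.000 ms.

645 ms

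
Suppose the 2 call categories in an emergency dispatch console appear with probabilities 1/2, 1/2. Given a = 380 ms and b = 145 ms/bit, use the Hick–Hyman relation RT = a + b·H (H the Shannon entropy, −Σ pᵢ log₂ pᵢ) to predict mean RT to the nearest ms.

H = −Σ pᵢ log₂ pᵢ = 0.5·1 + 0.5·1 = 1.000 bits.
RT = 380 + 145 × 1.000 = 525.00 ms.

525 ms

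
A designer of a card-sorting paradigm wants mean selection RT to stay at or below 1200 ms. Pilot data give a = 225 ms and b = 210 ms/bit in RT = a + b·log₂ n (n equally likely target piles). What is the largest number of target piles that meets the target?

24

210·log₂ n ≤ 1200 − 225 = 975, giving log₂ n ≤ 4.6429 and n ≤ 24.983. The largest whole number is 24.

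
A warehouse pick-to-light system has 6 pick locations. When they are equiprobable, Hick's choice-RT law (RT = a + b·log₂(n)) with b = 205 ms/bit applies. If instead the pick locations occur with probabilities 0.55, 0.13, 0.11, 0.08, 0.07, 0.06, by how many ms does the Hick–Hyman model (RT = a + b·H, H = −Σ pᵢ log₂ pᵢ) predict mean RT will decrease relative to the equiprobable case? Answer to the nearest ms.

118 ms

Equiprobable entropy H₀ = log₂ 6 = 2.5850 bits.
Skewed entropy H = −Σ pᵢ log₂ pᵢ = 2.0109 bits.
ΔRT = b·(H₀ − H) = 205 × 0.5741 = 117.68 ms.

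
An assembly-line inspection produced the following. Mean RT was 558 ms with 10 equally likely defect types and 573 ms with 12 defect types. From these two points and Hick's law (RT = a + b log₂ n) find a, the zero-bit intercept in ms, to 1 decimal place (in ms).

368.6 ms

Slope: b = (573 − 558) / (log₂ 12 − log₂ 10) = 15/0.2630 = 57.027 ms/bit.
a = RT₁ − b·log₂ n₁ = 558 − 57.027 × 3.3219 = 368.561 ms.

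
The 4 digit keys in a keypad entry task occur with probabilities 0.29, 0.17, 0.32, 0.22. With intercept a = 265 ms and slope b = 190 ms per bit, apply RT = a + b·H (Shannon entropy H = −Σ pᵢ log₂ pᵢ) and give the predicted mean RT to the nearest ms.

H = 0.29·log₂(1/0.29) + 0.17·log₂(1/0.17) + 0.32·log₂(1/0.32) + 0.22·log₂(1/0.22) = 1.9591 bits.
RT = 265 + 190 × 1.9591 = 637.23 ms.

637 ms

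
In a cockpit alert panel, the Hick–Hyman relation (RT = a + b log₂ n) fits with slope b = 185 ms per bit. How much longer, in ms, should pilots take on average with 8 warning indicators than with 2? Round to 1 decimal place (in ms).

370.0 ms

Only the slope matters, since a is common to both: ΔRT = b·log₂(n₂/n₁).
log₂(8) − log₂(2) = log₂(8/2) = log₂(4) = 2.
ΔRT = 185 × 2.0000 = 370.000 ms.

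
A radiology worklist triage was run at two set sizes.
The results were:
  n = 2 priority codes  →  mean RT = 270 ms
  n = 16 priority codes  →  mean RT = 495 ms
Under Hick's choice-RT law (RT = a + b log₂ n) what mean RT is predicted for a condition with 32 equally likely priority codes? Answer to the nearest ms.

Solve the two-equation system in a and b:
  b = (495 − 270) / (log₂ 16 − log₂ 2) = 225 / (4 − 1) = 75 ms/bit
  a = 270 − 75 × 1 = 195 ms
Then RT(32) = 195 + 75 × log₂ 32 = 195 + 75 × 5 ≈ 570.000 ms.

570 ms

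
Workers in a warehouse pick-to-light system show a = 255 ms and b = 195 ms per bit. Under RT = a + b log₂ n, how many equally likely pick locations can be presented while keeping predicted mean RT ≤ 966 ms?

12

195·log₂ n ≤ 966 − 255 = 711, giving log₂ n ≤ 3.6462 and n ≤ 12.520. The largest whole number is 12.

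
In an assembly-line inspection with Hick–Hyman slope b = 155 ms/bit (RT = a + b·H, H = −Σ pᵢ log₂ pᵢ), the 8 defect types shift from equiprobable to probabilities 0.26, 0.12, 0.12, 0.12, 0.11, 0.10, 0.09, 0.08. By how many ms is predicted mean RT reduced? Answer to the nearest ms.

17 ms

Equiprobable entropy H₀ = log₂ 8 = 3.0000 bits.
Skewed entropy H = −Σ pᵢ log₂ pᵢ = 2.8931 bits.
ΔRT = b·(H₀ − H) = 155 × 0.1069 = 16.56 ms.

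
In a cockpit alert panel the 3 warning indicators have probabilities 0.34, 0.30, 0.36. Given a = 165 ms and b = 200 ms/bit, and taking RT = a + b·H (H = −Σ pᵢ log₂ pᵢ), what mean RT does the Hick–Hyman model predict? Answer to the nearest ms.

Entropy contributions −pᵢ log₂ pᵢ: 0.5292, 0.5211, 0.5306; sum H = 1.5809 bits.
RT = a + bH = 165 + 200·1.5809 = 481.18 ms.

481 ms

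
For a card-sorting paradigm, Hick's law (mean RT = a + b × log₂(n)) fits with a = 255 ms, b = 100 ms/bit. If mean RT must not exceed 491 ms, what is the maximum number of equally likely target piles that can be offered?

5

Information budget: (491 − 255)/100 = 2.3600 bits, so n ≤ 2^2.3600 = 5.134 → at most 5.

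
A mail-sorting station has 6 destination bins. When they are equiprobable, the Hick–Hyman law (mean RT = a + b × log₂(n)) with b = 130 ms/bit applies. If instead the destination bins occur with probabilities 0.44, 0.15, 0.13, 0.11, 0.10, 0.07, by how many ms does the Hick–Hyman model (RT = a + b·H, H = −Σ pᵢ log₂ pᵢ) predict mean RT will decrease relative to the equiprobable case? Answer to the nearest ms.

42 ms

The RT saving is b·ΔH. Equiprobable H₀ = log₂(6) = 2.5850 bits; with the given probabilities H = 2.2654 bits.
b·(H₀ − H) = 130 × (2.5850 − 2.2654) = 41.55 ms.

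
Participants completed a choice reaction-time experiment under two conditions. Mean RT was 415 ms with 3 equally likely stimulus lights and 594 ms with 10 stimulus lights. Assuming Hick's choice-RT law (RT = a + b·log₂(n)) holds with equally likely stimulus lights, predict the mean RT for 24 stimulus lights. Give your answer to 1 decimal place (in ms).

724.2 ms

With log₂ n on the abscissa the relation is linear; from the two conditions:
  b = (594 − 415) / (log₂ 10 − log₂ 3) = 179 / (3.3219 − 1.5850) = 103.053 ms/bit
  a = 415 − 103.053 × 1.5850 = 251.664 ms
Then RT(24) = 251.664 + 103.053 × log₂ 24 = 251.664 + 103.053 × 4.5850 ≈ 724.160 ms.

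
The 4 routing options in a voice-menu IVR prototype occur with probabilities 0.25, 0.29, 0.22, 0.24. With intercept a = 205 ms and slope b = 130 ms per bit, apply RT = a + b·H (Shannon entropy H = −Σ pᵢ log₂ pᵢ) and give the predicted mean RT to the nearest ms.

Entropy contributions −pᵢ log₂ pᵢ: 0.5000, 0.5179, 0.4806, 0.4941; sum H = 1.9926 bits.
RT = a + bH = 205 + 130·1.9926 = 464.04 ms.

464 ms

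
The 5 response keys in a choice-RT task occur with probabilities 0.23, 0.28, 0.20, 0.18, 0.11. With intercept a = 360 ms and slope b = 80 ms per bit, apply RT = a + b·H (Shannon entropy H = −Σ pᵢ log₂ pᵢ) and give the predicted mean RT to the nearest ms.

541 ms

Entropy contributions −pᵢ log₂ pᵢ: 0.4877, 0.5142, 0.4644, 0.4453, 0.3503; sum H = 2.2619 bits.
RT = a + bH = 360 + 80·2.2619 = 540.95 ms.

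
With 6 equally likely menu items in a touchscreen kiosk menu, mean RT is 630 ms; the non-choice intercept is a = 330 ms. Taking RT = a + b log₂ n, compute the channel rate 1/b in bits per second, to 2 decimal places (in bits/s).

Choice component = 630 − 330 = 300 ms over log₂(6) = 2.5850 bits.
b = 300 / 2.5850 = 116.056 ms/bit, so 1/b = 8.617 bits/s.

8.62 bits/s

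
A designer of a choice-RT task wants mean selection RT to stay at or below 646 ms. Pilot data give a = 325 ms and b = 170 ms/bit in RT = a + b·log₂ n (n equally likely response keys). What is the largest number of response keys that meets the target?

Information budget: (646 − 325)/170 = 1.8882 bits, so n ≤ 2^1.8882 = 3.702 → at most 3.

3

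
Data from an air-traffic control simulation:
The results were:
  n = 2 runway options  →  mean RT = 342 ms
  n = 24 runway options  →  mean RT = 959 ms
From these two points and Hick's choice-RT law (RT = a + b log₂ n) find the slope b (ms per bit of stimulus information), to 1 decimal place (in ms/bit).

b = (RT₂ − RT₁)/(log₂ n₂ − log₂ n₁) = (959 − 342)/(4.5850 − 1) = 172.108 ms/bit.

172.1 ms/bit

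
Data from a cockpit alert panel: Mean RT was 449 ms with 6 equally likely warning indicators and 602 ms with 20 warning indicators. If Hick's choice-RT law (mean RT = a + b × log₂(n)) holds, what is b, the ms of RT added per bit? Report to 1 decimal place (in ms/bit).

b = (RT₂ − RT₁)/(log₂ n₂ − log₂ n₁) = (602 − 449)/(4.3219 − 2.5850) = 88.085 ms/bit.

88.1 ms/bit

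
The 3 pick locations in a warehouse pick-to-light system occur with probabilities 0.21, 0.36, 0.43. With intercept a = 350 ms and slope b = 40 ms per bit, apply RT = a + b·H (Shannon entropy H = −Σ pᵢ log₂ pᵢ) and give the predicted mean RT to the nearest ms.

411 ms

Entropy contributions −pᵢ log₂ pᵢ: 0.4728, 0.5306, 0.5236; sum H = 1.5270 bits.
RT = a + bH = 350 + 40·1.5270 = 411.08 ms.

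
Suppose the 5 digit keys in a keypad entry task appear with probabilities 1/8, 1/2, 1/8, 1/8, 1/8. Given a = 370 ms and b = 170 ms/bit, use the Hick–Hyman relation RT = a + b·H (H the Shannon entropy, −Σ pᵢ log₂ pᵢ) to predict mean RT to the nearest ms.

H = −Σ pᵢ log₂ pᵢ = 0.125·3 + 0.5·1 + 0.125·3 + 0.125·3 + 0.125·3 = 2.000 bits.
RT = 370 + 170 × 2.000 = 710.00 ms.

710 ms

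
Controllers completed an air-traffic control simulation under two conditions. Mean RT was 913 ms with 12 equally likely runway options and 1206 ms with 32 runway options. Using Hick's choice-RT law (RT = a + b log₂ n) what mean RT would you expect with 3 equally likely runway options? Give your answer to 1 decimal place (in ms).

With log₂ n on the abscissa the relation is linear; from the two conditions:
  b = (1206 − 913) / (log₂ 32 − log₂ 12) = 293 / (5 − 3.5850) = 207.062 ms/bit
  a = 913 − 207.062 × 3.5850 = 170.692 ms
Then RT(3) = 170.692 + 207.062 × log₂ 3 = 170.692 + 207.062 × 1.5850 ≈ 498.877 ms.

498.9 ms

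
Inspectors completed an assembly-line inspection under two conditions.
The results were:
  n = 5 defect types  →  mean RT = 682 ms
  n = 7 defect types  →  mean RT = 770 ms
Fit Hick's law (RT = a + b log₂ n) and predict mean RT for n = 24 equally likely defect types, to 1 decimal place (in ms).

1092.3 ms

Fit slope and intercept:
  b = (770 − 682) / (log₂ 7 − log₂ 5) = 88 / (2.8074 − 2.3219) = 181.284 ms/bit
  a = 682 − 181.284 × 2.3219 = 261.072 ms
Then RT(24) = 261.072 + 181.284 × log₂ 24 = 261.072 + 181.284 × 4.5850 ≈ 1092.251 ms.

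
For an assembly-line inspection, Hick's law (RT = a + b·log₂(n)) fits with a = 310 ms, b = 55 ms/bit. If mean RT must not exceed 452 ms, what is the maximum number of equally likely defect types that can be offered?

5

Set 310 + 55·log₂ n ≤ 452 → log₂ n ≤ (452 − 310)/55 = 2.5818.
So n ≤ 2^2.5818 = 5.987; the largest integer n is 5.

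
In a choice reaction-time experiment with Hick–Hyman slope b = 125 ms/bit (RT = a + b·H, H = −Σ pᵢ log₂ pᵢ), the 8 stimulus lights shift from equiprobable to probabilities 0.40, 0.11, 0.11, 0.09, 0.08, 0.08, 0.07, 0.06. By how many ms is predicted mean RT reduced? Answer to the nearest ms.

Equiprobable entropy H₀ = log₂ 8 = 3.0000 bits.
Skewed entropy H = −Σ pᵢ log₂ pᵢ = 2.6371 bits.
ΔRT = b·(H₀ − H) = 125 × 0.3629 = 45.36 ms.

45 ms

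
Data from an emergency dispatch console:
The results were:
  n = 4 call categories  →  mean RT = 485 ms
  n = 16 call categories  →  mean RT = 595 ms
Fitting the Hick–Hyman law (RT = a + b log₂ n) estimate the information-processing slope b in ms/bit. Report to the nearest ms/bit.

55 ms/bit

b = (RT₂ − RT₁)/(log₂ n₂ − log₂ n₁) = (595 − 485)/(4 − 2) = 55 ms/bit.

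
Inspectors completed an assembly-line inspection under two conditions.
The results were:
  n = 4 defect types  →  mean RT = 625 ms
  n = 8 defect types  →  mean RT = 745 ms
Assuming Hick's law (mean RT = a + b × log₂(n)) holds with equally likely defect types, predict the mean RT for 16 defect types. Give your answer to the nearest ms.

865 ms

Solve the two-equation system in a and b:
  b = (745 − 625) / (log₂ 8 − log₂ 4) = 120 / (3 − 2) = 120 ms/bit
  a = 625 − 120 × 2 = 385 ms
Then RT(16) = 385 + 120 × log₂ 16 = 385 + 120 × 4 ≈ 865.000 ms.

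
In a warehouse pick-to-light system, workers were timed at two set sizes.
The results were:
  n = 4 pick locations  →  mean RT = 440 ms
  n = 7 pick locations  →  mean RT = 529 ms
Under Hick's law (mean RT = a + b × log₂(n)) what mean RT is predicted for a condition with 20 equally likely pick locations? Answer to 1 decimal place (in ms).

RT is linear in log₂ n, so two points fix the line:
  b = (529 − 440) / (log₂ 7 − log₂ 4) = 89 / (2.8074 − 2) = 110.237 ms/bit
  a = 440 − 110.237 × 2 = 219.527 ms
Then RT(20) = 219.527 + 110.237 × log₂ 20 = 219.527 + 110.237 × 4.3219 ≈ 695.961 ms.

696.0 ms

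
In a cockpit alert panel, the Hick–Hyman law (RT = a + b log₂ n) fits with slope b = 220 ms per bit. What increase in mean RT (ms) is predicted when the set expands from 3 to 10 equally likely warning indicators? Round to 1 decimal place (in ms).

382.1 ms

ΔRT = (a + b log₂ n₂) − (a + b log₂ n₁) = b·(log₂ n₂ − log₂ n₁).
log₂(10) − log₂(3) = 3.3219 − 1.5850 = 1.7370.
ΔRT = 220 × 1.7370 = 382.132 ms.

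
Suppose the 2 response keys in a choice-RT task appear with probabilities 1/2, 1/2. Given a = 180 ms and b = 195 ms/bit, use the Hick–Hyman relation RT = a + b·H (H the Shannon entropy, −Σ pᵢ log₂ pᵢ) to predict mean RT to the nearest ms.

375 ms

Each term −pᵢ log₂ pᵢ: 0.5·1 + 0.5·1; summed, H = 1.000 bits.
Mean RT = a + bH = 180 + 195·1.000 = 375.00 ms.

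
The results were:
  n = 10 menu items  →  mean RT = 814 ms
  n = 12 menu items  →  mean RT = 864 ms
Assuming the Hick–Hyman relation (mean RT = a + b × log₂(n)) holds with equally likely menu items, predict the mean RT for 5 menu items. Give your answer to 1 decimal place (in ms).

623.9 ms

Solve the two-equation system in a and b:
  b = (864 − 814) / (log₂ 12 − log₂ 10) = 50 / (3.5850 − 3.3219) = 190.089 ms/bit
  a = 814 − 190.089 × 3.3219 = 182.537 ms
Then RT(5) = 182.537 + 190.089 × log₂ 5 = 182.537 + 190.089 × 2.3219 ≈ 623.911 ms.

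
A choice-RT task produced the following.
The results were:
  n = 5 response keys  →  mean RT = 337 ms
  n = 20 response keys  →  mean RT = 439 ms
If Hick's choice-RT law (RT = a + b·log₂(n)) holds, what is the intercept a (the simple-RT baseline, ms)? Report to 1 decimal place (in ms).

Slope: b = (439 − 337) / (log₂ 20 − log₂ 5) = 102/2.0000 = 51.000 ms/bit.
Intercept: a = 337 − 51.000·log₂(5) = 218.582 ms.

218.6 ms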